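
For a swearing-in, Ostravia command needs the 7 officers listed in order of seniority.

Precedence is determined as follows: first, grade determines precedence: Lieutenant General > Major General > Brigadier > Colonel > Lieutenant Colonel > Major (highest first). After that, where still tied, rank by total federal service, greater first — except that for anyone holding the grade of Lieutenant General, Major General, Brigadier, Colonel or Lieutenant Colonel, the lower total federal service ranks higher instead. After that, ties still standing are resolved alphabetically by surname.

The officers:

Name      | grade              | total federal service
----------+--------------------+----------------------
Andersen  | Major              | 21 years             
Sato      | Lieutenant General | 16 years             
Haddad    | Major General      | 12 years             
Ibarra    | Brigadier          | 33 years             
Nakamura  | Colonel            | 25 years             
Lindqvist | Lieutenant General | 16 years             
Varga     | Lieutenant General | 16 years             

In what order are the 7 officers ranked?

Lindqvist, Sato, Varga, Haddad, Ibarra, Nakamura, Andersen

By grade: Lindqvist, Sato and Varga (Lieutenant General); then Haddad (Major General); then Ibarra (Brigadier); then Nakamura (Colonel); then Andersen (Major).
Lindqvist, Sato and Varga all have total federal service 16 years, so the next rule applies.
Among Lindqvist, Sato and Varga, alphabetically by surname: Lindqvist before Sato before Varga.
Full order: Lindqvist, Sato, Varga, Haddad, Ibarra, Nakamura, Andersen.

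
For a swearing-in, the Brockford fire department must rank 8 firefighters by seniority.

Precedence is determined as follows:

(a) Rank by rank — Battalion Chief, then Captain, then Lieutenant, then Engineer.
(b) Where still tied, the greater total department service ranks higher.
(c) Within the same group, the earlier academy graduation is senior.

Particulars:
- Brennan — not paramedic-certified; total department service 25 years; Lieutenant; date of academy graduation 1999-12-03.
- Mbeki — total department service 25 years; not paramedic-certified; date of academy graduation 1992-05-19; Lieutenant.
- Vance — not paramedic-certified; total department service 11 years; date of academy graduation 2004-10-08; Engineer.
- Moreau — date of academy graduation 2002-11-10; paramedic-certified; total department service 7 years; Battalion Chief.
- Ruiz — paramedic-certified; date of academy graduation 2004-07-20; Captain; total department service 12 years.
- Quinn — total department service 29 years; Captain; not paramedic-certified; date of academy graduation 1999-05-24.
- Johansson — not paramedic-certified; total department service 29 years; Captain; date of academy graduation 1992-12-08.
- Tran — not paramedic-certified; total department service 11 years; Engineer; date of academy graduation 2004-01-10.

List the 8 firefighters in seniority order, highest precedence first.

By rank: Moreau (Battalion Chief); then Johansson, Quinn and Ruiz (Captain); then Mbeki and Brennan (Lieutenant); then Tran and Vance (Engineer).
Among Johansson, Quinn and Ruiz, by total department service (higher first): Johansson and Quinn (29 years) before Ruiz (12 years).
Among Johansson and Quinn, by date of academy graduation (earlier first): Johansson (1992-12-08) before Quinn (1999-05-24).
Mbeki and Brennan both have total department service 25 years, so the next rule applies.
Among Mbeki and Brennan, by date of academy graduation (earlier first): Mbeki (1992-05-19) before Brennan (1999-12-03).
Tran and Vance both have total department service 11 years, so the next rule applies.
Among Tran and Vance, by date of academy graduation (earlier first): Tran (2004-01-10) before Vance (2004-10-08).
Full order: Moreau, Johansson, Quinn, Ruiz, Mbeki, Brennan, Tran, Vance.

Moreau, Johansson, Quinn, Ruiz, Mbeki, Brennan, Tran, Vance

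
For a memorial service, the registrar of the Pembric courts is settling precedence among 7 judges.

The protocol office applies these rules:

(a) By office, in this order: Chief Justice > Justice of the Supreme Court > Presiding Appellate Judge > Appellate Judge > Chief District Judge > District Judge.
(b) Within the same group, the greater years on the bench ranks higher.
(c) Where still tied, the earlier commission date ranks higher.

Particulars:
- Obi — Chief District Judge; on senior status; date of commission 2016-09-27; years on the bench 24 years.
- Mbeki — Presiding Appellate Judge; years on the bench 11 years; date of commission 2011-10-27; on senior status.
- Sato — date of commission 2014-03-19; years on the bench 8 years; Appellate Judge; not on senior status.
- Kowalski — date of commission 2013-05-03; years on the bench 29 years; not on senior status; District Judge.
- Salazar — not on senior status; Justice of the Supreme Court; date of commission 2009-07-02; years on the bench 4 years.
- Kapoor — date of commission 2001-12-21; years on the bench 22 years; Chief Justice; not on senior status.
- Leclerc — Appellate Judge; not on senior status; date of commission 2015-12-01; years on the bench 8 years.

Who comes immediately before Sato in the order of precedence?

By office: Kapoor (Chief Justice); then Salazar (Justice of the Supreme Court); then Mbeki (Presiding Appellate Judge); then Sato and Leclerc (Appellate Judge); then Obi (Chief District Judge); then Kowalski (District Judge).
Sato and Leclerc both have years on the bench 8 years, so the next rule applies.
Among Sato and Leclerc, by date of commission (earlier first): Sato (2014-03-19) before Leclerc (2015-12-01).
Order: Kapoor, Salazar, Mbeki, Sato, Leclerc, Obi, Kowalski.

Mbeki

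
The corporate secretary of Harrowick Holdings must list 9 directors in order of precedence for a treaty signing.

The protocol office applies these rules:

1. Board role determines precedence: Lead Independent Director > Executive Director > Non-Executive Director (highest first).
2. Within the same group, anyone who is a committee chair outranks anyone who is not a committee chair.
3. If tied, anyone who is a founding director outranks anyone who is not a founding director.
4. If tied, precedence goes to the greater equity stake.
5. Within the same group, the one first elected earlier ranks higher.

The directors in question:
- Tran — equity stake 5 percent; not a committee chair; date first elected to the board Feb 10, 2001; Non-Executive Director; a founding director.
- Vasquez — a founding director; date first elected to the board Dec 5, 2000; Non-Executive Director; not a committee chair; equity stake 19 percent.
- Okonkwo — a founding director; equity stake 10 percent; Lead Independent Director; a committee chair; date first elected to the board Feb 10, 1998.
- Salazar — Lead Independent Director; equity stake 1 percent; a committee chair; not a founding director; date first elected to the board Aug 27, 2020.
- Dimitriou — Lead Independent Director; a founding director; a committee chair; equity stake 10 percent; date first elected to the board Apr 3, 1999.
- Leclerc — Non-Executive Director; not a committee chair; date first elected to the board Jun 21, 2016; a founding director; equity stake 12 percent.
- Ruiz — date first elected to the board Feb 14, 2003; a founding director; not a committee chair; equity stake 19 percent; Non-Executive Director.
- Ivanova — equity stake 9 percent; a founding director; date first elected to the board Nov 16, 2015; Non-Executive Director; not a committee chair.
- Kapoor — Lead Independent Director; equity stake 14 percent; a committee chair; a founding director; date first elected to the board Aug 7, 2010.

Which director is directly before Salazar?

Dimitriou

By board role: Kapoor, Okonkwo, Dimitriou and Salazar (Lead Independent Director); then Vasquez, Ruiz, Leclerc, Ivanova and Tran (Non-Executive Director).
Kapoor, Okonkwo, Dimitriou and Salazar are each a committee chair, so the next rule applies.
Among Kapoor, Okonkwo, Dimitriou and Salazar, a founding director before not a founding director: Kapoor, Okonkwo and Dimitriou (a founding director) before Salazar (not a founding director).
Among Kapoor, Okonkwo and Dimitriou, by equity stake (higher first): Kapoor (14 percent) before Okonkwo and Dimitriou (10 percent).
Among Okonkwo and Dimitriou, by date first elected to the board (earlier first): Okonkwo (Feb 10, 1998) before Dimitriou (Apr 3, 1999).
Vasquez, Ruiz, Leclerc, Ivanova and Tran are each not a committee chair, so the next rule applies.
Vasquez, Ruiz, Leclerc, Ivanova and Tran are each a founding director, so the next rule applies.
Among Vasquez, Ruiz, Leclerc, Ivanova and Tran, by equity stake (higher first): Vasquez and Ruiz (19 percent) before Leclerc (12 percent) before Ivanova (9 percent) before Tran (5 percent).
Among Vasquez and Ruiz, by date first elected to the board (earlier first): Vasquez (Dec 5, 2000) before Ruiz (Feb 14, 2003).
Order: Kapoor, Okonkwo, Dimitriou, Salazar, Vasquez, Ruiz, Leclerc, Ivanova, Tran.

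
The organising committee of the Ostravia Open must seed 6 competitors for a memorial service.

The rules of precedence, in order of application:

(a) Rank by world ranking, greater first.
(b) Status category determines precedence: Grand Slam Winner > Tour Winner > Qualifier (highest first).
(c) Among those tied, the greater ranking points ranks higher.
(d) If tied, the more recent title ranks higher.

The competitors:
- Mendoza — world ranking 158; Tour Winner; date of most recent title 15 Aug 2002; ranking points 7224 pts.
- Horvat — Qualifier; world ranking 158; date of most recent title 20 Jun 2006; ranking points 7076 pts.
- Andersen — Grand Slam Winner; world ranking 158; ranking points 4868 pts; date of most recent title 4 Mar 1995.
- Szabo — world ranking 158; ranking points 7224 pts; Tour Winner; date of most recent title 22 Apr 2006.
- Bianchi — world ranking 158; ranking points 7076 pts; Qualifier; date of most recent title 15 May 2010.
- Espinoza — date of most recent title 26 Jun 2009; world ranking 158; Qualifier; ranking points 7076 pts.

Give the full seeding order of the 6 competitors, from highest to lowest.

By world ranking (higher first): Andersen, Szabo, Mendoza, Bianchi, Espinoza and Horvat (each 158).
Among Andersen, Szabo, Mendoza, Bianchi, Espinoza and Horvat, by status category: Andersen (Grand Slam Winner) before Szabo and Mendoza (Tour Winner) before Bianchi, Espinoza and Horvat (Qualifier).
Szabo and Mendoza both have ranking points 7224 pts, so the next rule applies.
Among Szabo and Mendoza, by date of most recent title (later first): Szabo (22 Apr 2006) before Mendoza (15 Aug 2002).
Bianchi, Espinoza and Horvat all have ranking points 7076 pts, so the next rule applies.
Among Bianchi, Espinoza and Horvat, by date of most recent title (later first): Bianchi (15 May 2010) before Espinoza (26 Jun 2009) before Horvat (20 Jun 2006).
Full order: Andersen, Szabo, Mendoza, Bianchi, Espinoza, Horvat.

Andersen, Szabo, Mendoza, Bianchi, Espinoza, Horvat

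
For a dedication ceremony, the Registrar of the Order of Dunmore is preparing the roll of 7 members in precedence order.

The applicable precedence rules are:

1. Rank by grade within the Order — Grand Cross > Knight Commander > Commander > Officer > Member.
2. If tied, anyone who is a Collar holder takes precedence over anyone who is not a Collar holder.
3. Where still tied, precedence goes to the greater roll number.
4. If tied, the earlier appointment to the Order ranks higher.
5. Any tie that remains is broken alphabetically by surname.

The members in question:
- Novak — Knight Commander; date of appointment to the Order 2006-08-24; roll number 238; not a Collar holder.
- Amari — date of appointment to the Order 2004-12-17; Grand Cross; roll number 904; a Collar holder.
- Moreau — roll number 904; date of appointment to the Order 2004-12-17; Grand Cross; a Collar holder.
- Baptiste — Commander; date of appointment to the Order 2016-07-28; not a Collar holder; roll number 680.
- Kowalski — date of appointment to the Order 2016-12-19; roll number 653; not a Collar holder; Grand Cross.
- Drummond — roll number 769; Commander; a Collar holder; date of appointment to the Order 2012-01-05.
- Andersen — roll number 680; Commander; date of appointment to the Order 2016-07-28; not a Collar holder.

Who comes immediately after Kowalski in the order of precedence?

By grade within the Order: Amari, Moreau and Kowalski (Grand Cross); then Novak (Knight Commander); then Drummond, Andersen and Baptiste (Commander).
Among Amari, Moreau and Kowalski, a Collar holder before not a Collar holder: Amari and Moreau (a Collar holder) before Kowalski (not a Collar holder).
Amari and Moreau both have roll number 904, so the next rule applies.
Amari and Moreau both have date of appointment to the Order 2004-12-17, so the next rule applies.
Among Amari and Moreau, alphabetically by surname: Amari before Moreau.
Among Drummond, Andersen and Baptiste, a Collar holder before not a Collar holder: Drummond (a Collar holder) before Andersen and Baptiste (not a Collar holder).
Andersen and Baptiste both have roll number 680, so the next rule applies.
Andersen and Baptiste both have date of appointment to the Order 2016-07-28, so the next rule applies.
Among Andersen and Baptiste, alphabetically by surname: Andersen before Baptiste.
Order: Amari, Moreau, Kowalski, Novak, Drummond, Andersen, Baptiste.

Novak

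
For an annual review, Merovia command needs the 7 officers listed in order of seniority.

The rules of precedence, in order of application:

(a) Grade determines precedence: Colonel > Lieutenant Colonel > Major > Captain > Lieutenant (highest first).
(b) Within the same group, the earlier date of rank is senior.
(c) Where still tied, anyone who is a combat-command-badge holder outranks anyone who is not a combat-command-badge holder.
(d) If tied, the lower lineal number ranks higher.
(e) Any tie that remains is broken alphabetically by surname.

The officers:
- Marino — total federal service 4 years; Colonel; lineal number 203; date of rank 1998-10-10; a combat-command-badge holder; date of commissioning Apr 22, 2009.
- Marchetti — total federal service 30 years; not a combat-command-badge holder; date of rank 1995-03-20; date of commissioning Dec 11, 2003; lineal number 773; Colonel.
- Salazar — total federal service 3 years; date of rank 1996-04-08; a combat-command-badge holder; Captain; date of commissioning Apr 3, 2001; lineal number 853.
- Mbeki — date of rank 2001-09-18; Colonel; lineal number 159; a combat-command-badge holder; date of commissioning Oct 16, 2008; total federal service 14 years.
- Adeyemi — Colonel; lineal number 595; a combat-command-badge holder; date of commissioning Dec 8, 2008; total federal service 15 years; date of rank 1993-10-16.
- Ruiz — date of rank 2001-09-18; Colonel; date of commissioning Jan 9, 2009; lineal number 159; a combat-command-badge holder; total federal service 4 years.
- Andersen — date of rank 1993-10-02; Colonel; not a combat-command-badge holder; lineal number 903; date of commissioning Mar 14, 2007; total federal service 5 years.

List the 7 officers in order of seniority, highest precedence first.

By grade: Andersen, Adeyemi, Marchetti, Marino, Mbeki and Ruiz (Colonel); then Salazar (Captain).
Among Andersen, Adeyemi, Marchetti, Marino, Mbeki and Ruiz, by date of rank (earlier first): Andersen (1993-10-02) before Adeyemi (1993-10-16) before Marchetti (1995-03-20) before Marino (1998-10-10) before Mbeki and Ruiz (2001-09-18).
Mbeki and Ruiz are each a combat-command-badge holder, so the next rule applies.
Mbeki and Ruiz both have lineal number 159, so the next rule applies.
Among Mbeki and Ruiz, alphabetically by surname: Mbeki before Ruiz.
Full order: Andersen, Adeyemi, Marchetti, Marino, Mbeki, Ruiz, Salazar.

Andersen, Adeyemi, Marchetti, Marino, Mbeki, Ruiz, Salazar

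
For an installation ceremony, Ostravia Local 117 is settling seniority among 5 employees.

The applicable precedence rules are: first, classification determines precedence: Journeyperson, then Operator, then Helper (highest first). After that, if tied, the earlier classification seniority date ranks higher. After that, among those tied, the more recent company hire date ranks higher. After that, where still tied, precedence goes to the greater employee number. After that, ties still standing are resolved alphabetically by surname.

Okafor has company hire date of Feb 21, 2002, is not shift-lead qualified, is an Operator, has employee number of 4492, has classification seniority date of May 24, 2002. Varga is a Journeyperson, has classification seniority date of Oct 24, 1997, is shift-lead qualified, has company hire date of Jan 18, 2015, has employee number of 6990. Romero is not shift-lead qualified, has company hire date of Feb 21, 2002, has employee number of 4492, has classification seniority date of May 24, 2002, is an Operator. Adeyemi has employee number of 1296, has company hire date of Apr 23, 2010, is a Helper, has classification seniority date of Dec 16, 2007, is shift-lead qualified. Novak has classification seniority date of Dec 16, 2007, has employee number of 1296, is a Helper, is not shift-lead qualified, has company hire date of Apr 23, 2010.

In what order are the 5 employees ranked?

Varga, Okafor, Romero, Adeyemi, Novak

By classification: Varga (Journeyperson); then Okafor and Romero (Operator); then Adeyemi and Novak (Helper).
Okafor and Romero both have classification seniority date May 24, 2002, so the next rule applies.
Okafor and Romero both have company hire date Feb 21, 2002, so the next rule applies.
Okafor and Romero both have employee number 4492, so the next rule applies.
Among Okafor and Romero, alphabetically by surname: Okafor before Romero.
Adeyemi and Novak both have classification seniority date Dec 16, 2007, so the next rule applies.
Adeyemi and Novak both have company hire date Apr 23, 2010, so the next rule applies.
Adeyemi and Novak both have employee number 1296, so the next rule applies.
Among Adeyemi and Novak, alphabetically by surname: Adeyemi before Novak.
Full order: Varga, Okafor, Romero, Adeyemi, Novak.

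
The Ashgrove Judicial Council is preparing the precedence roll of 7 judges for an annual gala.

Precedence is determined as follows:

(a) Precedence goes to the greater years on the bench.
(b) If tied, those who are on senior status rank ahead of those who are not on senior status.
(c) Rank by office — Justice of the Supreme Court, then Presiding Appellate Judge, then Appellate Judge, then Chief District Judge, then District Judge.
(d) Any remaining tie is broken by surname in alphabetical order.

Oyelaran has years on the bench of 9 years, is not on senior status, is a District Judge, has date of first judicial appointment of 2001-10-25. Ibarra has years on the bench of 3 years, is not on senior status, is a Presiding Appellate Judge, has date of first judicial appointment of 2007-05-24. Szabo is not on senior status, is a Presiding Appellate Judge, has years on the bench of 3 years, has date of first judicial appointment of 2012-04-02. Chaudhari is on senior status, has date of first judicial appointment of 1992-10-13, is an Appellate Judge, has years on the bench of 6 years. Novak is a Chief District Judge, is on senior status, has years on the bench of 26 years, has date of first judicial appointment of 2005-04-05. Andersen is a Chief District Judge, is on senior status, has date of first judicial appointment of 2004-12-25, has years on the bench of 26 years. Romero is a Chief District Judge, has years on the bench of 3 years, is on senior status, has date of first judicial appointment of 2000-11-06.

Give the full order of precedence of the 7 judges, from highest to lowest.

Andersen, Novak, Oyelaran, Chaudhari, Romero, Ibarra, Szabo

By years on the bench (higher first): Andersen and Novak (both 26 years); then Oyelaran (9 years); then Chaudhari (6 years); then Romero, Ibarra and Szabo (each 3 years).
Andersen and Novak are each on senior status, so the next rule applies.
Andersen and Novak are each Chief District Judge, so the next rule applies.
Among Andersen and Novak, alphabetically by surname: Andersen before Novak.
Among Romero, Ibarra and Szabo, on senior status before not on senior status: Romero (on senior status) before Ibarra and Szabo (not on senior status).
Ibarra and Szabo are each Presiding Appellate Judge, so the next rule applies.
Among Ibarra and Szabo, alphabetically by surname: Ibarra before Szabo.
Full order: Andersen, Novak, Oyelaran, Chaudhari, Romero, Ibarra, Szabo.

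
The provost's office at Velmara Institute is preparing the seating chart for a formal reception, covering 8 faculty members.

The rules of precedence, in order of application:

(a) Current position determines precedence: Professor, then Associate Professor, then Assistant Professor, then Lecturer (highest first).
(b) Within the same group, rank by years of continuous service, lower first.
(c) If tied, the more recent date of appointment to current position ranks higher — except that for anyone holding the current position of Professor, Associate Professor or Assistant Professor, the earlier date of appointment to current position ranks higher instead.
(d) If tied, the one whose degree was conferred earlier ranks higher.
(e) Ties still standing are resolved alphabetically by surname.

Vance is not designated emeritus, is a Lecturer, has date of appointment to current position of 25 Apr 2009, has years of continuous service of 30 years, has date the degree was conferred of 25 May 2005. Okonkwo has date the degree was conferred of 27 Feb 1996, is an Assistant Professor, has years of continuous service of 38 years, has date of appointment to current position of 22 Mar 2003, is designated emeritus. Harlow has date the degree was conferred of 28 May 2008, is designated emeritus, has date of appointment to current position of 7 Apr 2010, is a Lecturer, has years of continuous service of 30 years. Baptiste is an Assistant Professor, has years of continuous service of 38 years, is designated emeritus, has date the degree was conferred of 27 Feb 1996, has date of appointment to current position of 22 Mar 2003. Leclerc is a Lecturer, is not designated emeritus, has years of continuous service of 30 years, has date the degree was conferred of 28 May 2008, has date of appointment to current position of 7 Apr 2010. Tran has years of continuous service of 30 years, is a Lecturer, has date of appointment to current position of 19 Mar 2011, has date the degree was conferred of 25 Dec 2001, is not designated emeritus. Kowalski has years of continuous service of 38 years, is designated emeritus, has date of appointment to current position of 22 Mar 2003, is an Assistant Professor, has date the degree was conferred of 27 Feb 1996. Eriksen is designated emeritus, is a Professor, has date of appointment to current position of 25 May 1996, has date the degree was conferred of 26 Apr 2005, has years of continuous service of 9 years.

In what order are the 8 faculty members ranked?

By current position: Eriksen (Professor); then Baptiste, Kowalski and Okonkwo (Assistant Professor); then Tran, Harlow, Leclerc and Vance (Lecturer).
Baptiste, Kowalski and Okonkwo all have years of continuous service 38 years, so the next rule applies.
Baptiste, Kowalski and Okonkwo all have date of appointment to current position 22 Mar 2003, so the next rule applies.
Baptiste, Kowalski and Okonkwo all have date the degree was conferred 27 Feb 1996, so the next rule applies.
Among Baptiste, Kowalski and Okonkwo, alphabetically by surname: Baptiste before Kowalski before Okonkwo.
Tran, Harlow, Leclerc and Vance all have years of continuous service 30 years, so the next rule applies.
Among Tran, Harlow, Leclerc and Vance, by date of appointment to current position (later first): Tran (19 Mar 2011) before Harlow and Leclerc (7 Apr 2010) before Vance (25 Apr 2009).
Harlow and Leclerc both have date the degree was conferred 28 May 2008, so the next rule applies.
Among Harlow and Leclerc, alphabetically by surname: Harlow before Leclerc.
Full order: Eriksen, Baptiste, Kowalski, Okonkwo, Tran, Harlow, Leclerc, Vance.

Eriksen, Baptiste, Kowalski, Okonkwo, Tran, Harlow, Leclerc, Vance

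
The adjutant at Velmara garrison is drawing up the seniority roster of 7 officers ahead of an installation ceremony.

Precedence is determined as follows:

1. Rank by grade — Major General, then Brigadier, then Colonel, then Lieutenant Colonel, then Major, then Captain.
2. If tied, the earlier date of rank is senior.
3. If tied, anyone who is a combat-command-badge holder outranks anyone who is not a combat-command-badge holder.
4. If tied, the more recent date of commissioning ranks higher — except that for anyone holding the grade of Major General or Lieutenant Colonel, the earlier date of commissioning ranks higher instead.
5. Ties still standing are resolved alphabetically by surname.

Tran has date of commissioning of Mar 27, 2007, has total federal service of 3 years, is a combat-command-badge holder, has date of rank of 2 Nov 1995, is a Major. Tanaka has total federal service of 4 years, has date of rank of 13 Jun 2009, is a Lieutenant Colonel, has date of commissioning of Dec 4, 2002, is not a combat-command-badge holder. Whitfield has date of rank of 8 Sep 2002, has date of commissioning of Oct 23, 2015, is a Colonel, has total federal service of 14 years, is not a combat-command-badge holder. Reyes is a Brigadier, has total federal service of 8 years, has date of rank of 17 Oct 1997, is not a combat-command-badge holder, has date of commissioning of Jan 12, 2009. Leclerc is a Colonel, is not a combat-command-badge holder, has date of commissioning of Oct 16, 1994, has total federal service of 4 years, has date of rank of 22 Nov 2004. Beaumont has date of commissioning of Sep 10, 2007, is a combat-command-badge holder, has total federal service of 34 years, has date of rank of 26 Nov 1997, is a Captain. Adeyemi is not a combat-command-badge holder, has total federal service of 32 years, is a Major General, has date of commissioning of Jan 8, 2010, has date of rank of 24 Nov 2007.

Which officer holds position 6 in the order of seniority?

Tran

By grade: Adeyemi (Major General); then Reyes (Brigadier); then Whitfield and Leclerc (Colonel); then Tanaka (Lieutenant Colonel); then Tran (Major); then Beaumont (Captain).
Among Whitfield and Leclerc, by date of rank (earlier first): Whitfield (8 Sep 2002) before Leclerc (22 Nov 2004).
Order: Adeyemi, Reyes, Whitfield, Leclerc, Tanaka, Tran, Beaumont.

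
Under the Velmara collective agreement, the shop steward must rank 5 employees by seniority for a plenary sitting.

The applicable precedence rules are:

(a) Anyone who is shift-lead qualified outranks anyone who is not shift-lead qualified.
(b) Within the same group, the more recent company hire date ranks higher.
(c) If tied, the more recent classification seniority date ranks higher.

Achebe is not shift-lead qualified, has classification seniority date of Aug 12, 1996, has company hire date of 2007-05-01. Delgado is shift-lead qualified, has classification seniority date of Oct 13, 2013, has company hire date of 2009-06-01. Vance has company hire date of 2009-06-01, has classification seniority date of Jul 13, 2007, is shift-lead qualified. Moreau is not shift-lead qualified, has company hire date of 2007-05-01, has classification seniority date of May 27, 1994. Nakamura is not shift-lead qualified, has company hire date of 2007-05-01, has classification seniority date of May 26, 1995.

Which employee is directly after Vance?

Achebe

By the first rule: Delgado and Vance (both shift-lead qualified); then Achebe, Nakamura and Moreau (each not shift-lead qualified).
Delgado and Vance both have company hire date 2009-06-01, so the next rule applies.
Among Delgado and Vance, by classification seniority date (later first): Delgado (Oct 13, 2013) before Vance (Jul 13, 2007).
Achebe, Nakamura and Moreau all have company hire date 2007-05-01, so the next rule applies.
Among Achebe, Nakamura and Moreau, by classification seniority date (later first): Achebe (Aug 12, 1996) before Nakamura (May 26, 1995) before Moreau (May 27, 1994).
Order: Delgado, Vance, Achebe, Nakamura, Moreau.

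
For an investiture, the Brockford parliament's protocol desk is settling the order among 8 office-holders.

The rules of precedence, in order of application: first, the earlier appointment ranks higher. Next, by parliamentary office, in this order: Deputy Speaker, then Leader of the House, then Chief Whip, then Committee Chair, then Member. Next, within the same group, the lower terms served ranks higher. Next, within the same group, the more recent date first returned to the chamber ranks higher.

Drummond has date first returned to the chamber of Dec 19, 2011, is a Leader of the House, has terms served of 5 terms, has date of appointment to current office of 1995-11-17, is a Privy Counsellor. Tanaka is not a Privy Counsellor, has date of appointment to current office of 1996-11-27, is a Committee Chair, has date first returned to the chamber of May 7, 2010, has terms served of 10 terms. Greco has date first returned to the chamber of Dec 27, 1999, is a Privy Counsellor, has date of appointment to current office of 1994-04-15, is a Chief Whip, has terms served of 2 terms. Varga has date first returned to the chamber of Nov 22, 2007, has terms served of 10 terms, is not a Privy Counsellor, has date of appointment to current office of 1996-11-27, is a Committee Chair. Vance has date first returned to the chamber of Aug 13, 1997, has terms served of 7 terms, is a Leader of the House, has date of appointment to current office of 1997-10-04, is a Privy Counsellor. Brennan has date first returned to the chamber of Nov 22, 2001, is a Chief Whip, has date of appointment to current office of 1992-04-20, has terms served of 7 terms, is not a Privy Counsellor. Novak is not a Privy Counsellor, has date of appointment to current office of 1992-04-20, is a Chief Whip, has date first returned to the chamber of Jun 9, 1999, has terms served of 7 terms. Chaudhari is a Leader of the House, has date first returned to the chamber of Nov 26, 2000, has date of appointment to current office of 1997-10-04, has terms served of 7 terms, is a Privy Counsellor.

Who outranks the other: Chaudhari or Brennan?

Brennan

By date of appointment to current office (earlier first): Brennan and Novak (both 1992-04-20); then Greco (1994-04-15); then Drummond (1995-11-17); then Tanaka and Varga (both 1996-11-27); then Chaudhari and Vance (both 1997-10-04).
Brennan and Novak are each Chief Whip, so the next rule applies.
Brennan and Novak both have terms served 7 terms, so the next rule applies.
Among Brennan and Novak, by date first returned to the chamber (later first): Brennan (Nov 22, 2001) before Novak (Jun 9, 1999).
Tanaka and Varga are each Committee Chair, so the next rule applies.
Tanaka and Varga both have terms served 10 terms, so the next rule applies.
Among Tanaka and Varga, by date first returned to the chamber (later first): Tanaka (May 7, 2010) before Varga (Nov 22, 2007).
Chaudhari and Vance are each Leader of the House, so the next rule applies.
Chaudhari and Vance both have terms served 7 terms, so the next rule applies.
Among Chaudhari and Vance, by date first returned to the chamber (later first): Chaudhari (Nov 26, 2000) before Vance (Aug 13, 1997).
So Brennan takes precedence.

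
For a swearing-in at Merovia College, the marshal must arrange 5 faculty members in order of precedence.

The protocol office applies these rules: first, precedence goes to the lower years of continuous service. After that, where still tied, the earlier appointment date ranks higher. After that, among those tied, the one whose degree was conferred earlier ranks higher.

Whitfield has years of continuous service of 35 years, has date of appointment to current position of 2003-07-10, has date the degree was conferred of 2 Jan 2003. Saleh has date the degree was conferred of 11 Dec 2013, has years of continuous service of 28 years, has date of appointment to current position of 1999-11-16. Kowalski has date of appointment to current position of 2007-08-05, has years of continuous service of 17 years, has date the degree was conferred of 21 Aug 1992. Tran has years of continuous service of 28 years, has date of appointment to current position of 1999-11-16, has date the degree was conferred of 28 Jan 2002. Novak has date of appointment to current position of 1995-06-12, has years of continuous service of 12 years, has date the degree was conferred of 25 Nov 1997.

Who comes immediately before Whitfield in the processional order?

Saleh

By years of continuous service (lower first): Novak (12 years); then Kowalski (17 years); then Tran and Saleh (both 28 years); then Whitfield (35 years).
Tran and Saleh both have date of appointment to current position 1999-11-16, so the next rule applies.
Among Tran and Saleh, by date the degree was conferred (earlier first): Tran (28 Jan 2002) before Saleh (11 Dec 2013).
Order: Novak, Kowalski, Tran, Saleh, Whitfield.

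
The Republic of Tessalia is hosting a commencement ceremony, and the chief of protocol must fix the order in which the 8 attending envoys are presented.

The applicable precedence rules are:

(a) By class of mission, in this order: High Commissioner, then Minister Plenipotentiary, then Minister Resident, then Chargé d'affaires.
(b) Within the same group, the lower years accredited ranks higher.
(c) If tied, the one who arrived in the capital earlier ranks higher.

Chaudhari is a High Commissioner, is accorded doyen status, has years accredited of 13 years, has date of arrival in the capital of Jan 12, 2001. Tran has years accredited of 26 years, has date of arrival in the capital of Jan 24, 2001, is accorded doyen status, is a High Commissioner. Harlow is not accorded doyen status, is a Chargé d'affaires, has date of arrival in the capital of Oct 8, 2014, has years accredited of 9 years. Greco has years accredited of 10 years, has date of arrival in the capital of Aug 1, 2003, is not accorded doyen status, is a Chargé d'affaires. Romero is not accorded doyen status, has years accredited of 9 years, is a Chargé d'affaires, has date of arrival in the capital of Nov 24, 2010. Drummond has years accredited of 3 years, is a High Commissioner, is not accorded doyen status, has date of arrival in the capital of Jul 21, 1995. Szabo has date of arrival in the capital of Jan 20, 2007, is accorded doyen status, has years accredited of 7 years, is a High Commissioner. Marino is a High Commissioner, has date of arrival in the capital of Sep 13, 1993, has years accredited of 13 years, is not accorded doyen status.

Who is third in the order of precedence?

Marino

By class of mission: Drummond, Szabo, Marino, Chaudhari and Tran (High Commissioner); then Romero, Harlow and Greco (Chargé d'affaires).
Among Drummond, Szabo, Marino, Chaudhari and Tran, by years accredited (lower first): Drummond (3 years) before Szabo (7 years) before Marino and Chaudhari (13 years) before Tran (26 years).
Among Marino and Chaudhari, by date of arrival in the capital (earlier first): Marino (Sep 13, 1993) before Chaudhari (Jan 12, 2001).
Among Romero, Harlow and Greco, by years accredited (lower first): Romero and Harlow (9 years) before Greco (10 years).
Among Romero and Harlow, by date of arrival in the capital (earlier first): Romero (Nov 24, 2010) before Harlow (Oct 8, 2014).
Order: Drummond, Szabo, Marino, Chaudhari, Tran, Romero, Harlow, Greco.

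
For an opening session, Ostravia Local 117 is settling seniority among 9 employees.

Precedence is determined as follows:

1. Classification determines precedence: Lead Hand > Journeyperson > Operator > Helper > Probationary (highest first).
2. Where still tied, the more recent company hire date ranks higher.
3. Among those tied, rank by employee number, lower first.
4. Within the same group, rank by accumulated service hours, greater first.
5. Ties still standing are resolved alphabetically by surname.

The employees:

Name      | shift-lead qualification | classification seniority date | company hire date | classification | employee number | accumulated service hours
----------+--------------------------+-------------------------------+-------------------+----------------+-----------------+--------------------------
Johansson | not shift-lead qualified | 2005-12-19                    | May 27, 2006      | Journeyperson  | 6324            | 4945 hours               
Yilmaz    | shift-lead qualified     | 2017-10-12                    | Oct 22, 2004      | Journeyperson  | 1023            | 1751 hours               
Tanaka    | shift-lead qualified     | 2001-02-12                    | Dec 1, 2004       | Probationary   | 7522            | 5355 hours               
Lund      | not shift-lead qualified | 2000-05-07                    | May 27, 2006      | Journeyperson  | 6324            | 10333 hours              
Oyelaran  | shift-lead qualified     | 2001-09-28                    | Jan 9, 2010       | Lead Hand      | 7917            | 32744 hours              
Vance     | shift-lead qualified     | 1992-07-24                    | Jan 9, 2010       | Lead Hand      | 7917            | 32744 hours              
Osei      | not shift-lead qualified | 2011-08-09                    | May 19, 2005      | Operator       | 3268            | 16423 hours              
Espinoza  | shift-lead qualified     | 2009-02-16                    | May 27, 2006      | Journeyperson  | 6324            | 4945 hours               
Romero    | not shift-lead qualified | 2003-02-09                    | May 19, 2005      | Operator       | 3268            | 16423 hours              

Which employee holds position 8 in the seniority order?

By classification: Oyelaran and Vance (Lead Hand); then Lund, Espinoza, Johansson and Yilmaz (Journeyperson); then Osei and Romero (Operator); then Tanaka (Probationary).
Oyelaran and Vance both have company hire date Jan 9, 2010, so the next rule applies.
Oyelaran and Vance both have employee number 7917, so the next rule applies.
Oyelaran and Vance both have accumulated service hours 32744 hours, so the next rule applies.
Among Oyelaran and Vance, alphabetically by surname: Oyelaran before Vance.
Among Lund, Espinoza, Johansson and Yilmaz, by company hire date (later first): Lund, Espinoza and Johansson (May 27, 2006) before Yilmaz (Oct 22, 2004).
Lund, Espinoza and Johansson all have employee number 6324, so the next rule applies.
Among Lund, Espinoza and Johansson, by accumulated service hours (higher first): Lund (10333 hours) before Espinoza and Johansson (4945 hours).
Among Espinoza and Johansson, alphabetically by surname: Espinoza before Johansson.
Osei and Romero both have company hire date May 19, 2005, so the next rule applies.
Osei and Romero both have employee number 3268, so the next rule applies.
Osei and Romero both have accumulated service hours 16423 hours, so the next rule applies.
Among Osei and Romero, alphabetically by surname: Osei before Romero.
Order: Oyelaran, Vance, Lund, Espinoza, Johansson, Yilmaz, Osei, Romero, Tanaka.

Romero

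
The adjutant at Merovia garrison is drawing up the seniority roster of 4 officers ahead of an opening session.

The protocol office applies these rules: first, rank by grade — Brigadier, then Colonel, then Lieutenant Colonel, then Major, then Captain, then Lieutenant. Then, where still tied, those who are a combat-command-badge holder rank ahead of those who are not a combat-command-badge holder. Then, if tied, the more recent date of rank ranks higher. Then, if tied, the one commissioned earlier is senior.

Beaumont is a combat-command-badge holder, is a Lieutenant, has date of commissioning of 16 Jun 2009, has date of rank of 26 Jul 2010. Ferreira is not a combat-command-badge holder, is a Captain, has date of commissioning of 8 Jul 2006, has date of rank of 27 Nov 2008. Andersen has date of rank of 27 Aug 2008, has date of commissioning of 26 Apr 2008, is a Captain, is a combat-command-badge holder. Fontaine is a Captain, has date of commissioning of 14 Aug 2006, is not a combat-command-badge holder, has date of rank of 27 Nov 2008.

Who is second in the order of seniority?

Ferreira

By grade: Andersen, Ferreira and Fontaine (Captain); then Beaumont (Lieutenant).
Among Andersen, Ferreira and Fontaine, a combat-command-badge holder before not a combat-command-badge holder: Andersen (a combat-command-badge holder) before Ferreira and Fontaine (not a combat-command-badge holder).
Ferreira and Fontaine both have date of rank 27 Nov 2008, so the next rule applies.
Among Ferreira and Fontaine, by date of commissioning (earlier first): Ferreira (8 Jul 2006) before Fontaine (14 Aug 2006).
Order: Andersen, Ferreira, Fontaine, Beaumont.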